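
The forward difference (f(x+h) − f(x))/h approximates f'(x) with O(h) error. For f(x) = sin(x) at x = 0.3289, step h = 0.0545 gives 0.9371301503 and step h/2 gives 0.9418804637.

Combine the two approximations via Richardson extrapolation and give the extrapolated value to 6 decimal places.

With r = 1 the leading error scales as h^1, so the weight is 2^1 = 2.
Weighted: 1.8837609274 − 0.9371301503 = 0.9466307771
R = 0.9466307771/1 = 0.9466307771
Gap between inputs: 4.750e-03; correction applied: +0.0047503134.

0.946631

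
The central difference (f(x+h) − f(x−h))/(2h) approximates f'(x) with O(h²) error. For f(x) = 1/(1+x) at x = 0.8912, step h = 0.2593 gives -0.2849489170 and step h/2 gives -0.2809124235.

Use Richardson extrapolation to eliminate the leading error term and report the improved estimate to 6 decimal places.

-0.279567

With r = 2 the leading error scales as h^2, so the weight is 2^2 = 4.
Top: 4(-0.2809124235) − (-0.2849489170) = -0.8387007770
(4·(-0.2809124235) − (-0.2849489170))/(4 − 1) = -0.2795669257
Correction |R − A(h/2)| = 1.345e-03; gap |A(h/2) − A(h)| = 4.036e-03.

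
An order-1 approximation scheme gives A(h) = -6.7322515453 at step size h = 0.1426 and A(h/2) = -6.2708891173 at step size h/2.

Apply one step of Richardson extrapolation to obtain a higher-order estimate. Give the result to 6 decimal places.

-5.809527

Order 1 gives 2^r = 2 and 2^r − 1 = 1.
2^1·A(h/2) = -12.5417782346; minus A(h) gives -5.8095266893.
(-5.8095266893) ÷ 1 = -5.8095266893
Shift from A(h/2): +0.4613624280.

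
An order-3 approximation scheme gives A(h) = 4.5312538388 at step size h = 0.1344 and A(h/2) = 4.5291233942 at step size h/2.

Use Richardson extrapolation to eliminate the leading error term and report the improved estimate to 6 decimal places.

Error is O(h^3); halving h shrinks it by 2^3 = 8.
Top: 8(4.5291233942) − (4.5312538388) = 31.7017333148
R = 31.7017333148/7 = 4.5288190450

4.528819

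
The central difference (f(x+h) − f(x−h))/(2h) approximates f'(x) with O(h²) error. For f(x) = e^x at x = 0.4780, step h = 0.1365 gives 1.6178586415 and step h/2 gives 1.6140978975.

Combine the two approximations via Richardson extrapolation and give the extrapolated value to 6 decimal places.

1.612844

r = 2, so 2^r = 4.
Weighted: 6.4563915900 − 1.6178586415 = 4.8385329485
Denominator 4 − 1 = 3.
4.8385329485 ÷ 3 = 1.6128443162
Gap between inputs: 3.761e-03; correction applied: −0.0012535813.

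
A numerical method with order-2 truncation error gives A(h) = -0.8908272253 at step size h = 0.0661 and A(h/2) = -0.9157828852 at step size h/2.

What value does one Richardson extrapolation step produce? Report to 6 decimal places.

r = 2: numerator weight 4, denominator 3.
Numerator 4×A(h/2) − A(h) = 4×(-0.9157828852) − (-0.8908272253) = -2.7723043155
Divide by 2^2 − 1 = 3.
(-2.7723043155) ÷ 3 = -0.9241014385
Gap between inputs: 2.496e-02; correction applied: −0.0083185533.

-0.924101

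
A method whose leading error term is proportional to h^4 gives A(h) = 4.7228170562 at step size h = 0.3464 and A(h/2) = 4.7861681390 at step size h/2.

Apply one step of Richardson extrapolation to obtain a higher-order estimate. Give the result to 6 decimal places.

r = 4, so 2^r = 16.
2^4*A(h/2) = 76.5786902240; minus A(h) gives 71.8558731678.
Extrapolated: 71.8558731678 / 15 = 4.7903915445
Gap between inputs: 6.335e-02; correction applied: +0.0042234055.

4.790392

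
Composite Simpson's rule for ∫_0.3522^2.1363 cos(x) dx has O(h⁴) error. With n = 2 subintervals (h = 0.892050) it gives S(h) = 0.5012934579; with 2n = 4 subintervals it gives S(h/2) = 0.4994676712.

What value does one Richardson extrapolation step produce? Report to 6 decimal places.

0.499346

Leading term ∝ h^4; use weight 16 = 2^4.
16*0.4994676712 − 0.5012934579 = 7.4901892813
R = 7.4901892813/15 = 0.4993459521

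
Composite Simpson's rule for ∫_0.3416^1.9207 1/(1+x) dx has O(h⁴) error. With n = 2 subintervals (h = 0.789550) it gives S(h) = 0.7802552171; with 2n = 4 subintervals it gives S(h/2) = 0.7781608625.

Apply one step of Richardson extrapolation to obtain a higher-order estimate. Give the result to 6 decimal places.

0.778021

With r = 4 the leading error scales as h^4, so the weight is 2^4 = 16.
2^4×A(h/2) = 12.4505738000; minus A(h) gives 11.6703185829.
Denominator 16 − 1 = 15.
11.6703185829 ÷ 15 = 0.7780212389
Gap between inputs: 2.094e-03; correction applied: −0.0001396236.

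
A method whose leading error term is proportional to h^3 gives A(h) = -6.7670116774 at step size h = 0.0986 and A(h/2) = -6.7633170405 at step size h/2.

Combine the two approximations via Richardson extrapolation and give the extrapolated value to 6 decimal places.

-6.762789

r = 3: numerator weight 8, denominator 7.
2^3×A(h/2) = -54.1065363240; minus A(h) gives -47.3395246466.
R = (-47.3395246466)/7 = -6.7627892352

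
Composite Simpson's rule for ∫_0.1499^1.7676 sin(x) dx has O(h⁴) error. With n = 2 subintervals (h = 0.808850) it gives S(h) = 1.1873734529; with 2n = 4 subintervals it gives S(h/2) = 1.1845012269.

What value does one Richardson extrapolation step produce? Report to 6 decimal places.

r = 4, so 2^r = 16.
Top: 16(1.1845012269) − (1.1873734529) = 17.7646461775
Extrapolated: 17.7646461775 / 15 = 1.1843097452

1.184310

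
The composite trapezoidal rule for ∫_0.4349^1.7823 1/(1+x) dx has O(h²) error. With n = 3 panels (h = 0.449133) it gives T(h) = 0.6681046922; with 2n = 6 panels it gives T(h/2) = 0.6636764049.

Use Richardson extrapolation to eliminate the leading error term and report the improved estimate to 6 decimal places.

0.662200

Error is O(h^2); halving h shrinks it by 2^2 = 4.
Numerator 4·A(h/2) − A(h) = 4·0.6636764049 − 0.6681046922 = 1.9866009274
Divide by 2^2 − 1 = 3.
R = 1.9866009274/3 = 0.6622003091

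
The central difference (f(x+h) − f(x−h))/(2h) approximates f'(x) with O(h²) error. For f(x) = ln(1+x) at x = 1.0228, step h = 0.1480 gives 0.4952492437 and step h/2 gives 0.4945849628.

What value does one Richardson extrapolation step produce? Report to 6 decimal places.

0.494364

With r = 2 the leading error scales as h^2, so the weight is 2^2 = 4.
4*0.4945849628 = 1.9783398512; subtract 0.4952492437 → 1.4830906075
R = 1.4830906075/3 = 0.4943635358
Correction |R − A(h/2)| = 2.214e-04; gap |A(h/2) − A(h)| = 6.643e-04.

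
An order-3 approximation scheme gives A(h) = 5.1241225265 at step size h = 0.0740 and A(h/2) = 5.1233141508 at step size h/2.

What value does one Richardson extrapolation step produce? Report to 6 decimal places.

5.123199

Method order is 3; weight 2^3 = 8.
8×5.1233141508 − 5.1241225265 = 35.8623906799
R = 35.8623906799/7 = 5.1231986686
Correction |R − A(h/2)| = 1.155e-04; gap |A(h/2) − A(h)| = 8.084e-04.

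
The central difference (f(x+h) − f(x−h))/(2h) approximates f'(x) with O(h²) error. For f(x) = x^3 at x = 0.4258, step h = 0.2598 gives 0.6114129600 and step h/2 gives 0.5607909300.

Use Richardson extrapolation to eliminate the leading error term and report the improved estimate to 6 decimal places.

0.543917

With r = 2 the leading error scales as h^2, so the weight is 2^2 = 4.
4×0.5607909300 = 2.2431637200; 2.2431637200 − 0.6114129600 = 1.6317507600
1.6317507600 ÷ 3 = 0.5439169200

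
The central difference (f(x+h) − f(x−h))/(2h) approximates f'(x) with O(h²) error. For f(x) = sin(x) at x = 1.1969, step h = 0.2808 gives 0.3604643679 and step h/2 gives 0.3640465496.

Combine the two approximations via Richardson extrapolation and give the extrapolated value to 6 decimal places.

r = 2: numerator weight 4, denominator 3.
Numerator 4·A(h/2) − A(h) = 4·0.3640465496 − 0.3604643679 = 1.0957218305
Denominator 4 − 1 = 3.
R = 1.0957218305/3 = 0.3652406102

0.365241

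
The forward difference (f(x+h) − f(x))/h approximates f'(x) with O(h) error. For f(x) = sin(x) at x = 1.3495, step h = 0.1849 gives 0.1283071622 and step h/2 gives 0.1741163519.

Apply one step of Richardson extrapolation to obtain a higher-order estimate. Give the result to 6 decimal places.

Method order is 1; weight 2^1 = 2.
Numerator 2·A(h/2) − A(h) = 2·0.1741163519 − 0.1283071622 = 0.2199255416
0.2199255416 ÷ 1 = 0.2199255416

0.219926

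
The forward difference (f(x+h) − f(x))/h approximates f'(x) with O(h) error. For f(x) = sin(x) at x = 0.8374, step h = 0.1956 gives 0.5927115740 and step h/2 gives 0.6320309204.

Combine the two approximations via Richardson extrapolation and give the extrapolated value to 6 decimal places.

Error is O(h^1); halving h shrinks it by 2^1 = 2.
2^1·A(h/2) = 1.2640618408; minus A(h) gives 0.6713502668.
0.6713502668 ÷ 1 = 0.6713502668
Shift from A(h/2): +0.0393193464.

0.671350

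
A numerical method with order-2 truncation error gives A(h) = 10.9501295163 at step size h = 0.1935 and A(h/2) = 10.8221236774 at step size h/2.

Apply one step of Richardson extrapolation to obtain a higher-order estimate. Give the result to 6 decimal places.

10.779455

r = 2, so 2^r = 4.
2^2*A(h/2) = 43.2884947096; minus A(h) gives 32.3383651933.
Denominator 4 − 1 = 3.
Result: 10.7794550644
Correction |R − A(h/2)| = 4.267e-02; gap |A(h/2) − A(h)| = 1.280e-01.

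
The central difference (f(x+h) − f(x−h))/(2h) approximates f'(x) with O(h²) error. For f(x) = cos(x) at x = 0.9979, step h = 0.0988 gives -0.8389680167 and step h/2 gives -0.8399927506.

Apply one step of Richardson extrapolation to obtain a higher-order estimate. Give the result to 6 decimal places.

With r = 2 the leading error scales as h^2, so the weight is 2^2 = 4.
Numerator 4*A(h/2) − A(h) = 4*(-0.8399927506) − (-0.8389680167) = -2.5210029857
Extrapolated: (-2.5210029857) / 3 = -0.8403343286
Correction |R − A(h/2)| = 3.416e-04; gap |A(h/2) − A(h)| = 1.025e-03.

-0.840334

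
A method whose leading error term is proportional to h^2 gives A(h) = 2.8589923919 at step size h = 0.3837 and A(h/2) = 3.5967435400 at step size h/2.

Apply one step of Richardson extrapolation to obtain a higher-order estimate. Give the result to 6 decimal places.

Error is O(h^2); halving h shrinks it by 2^2 = 4.
Top: 4(3.5967435400) − (2.8589923919) = 11.5279817681
R = 11.5279817681/3 = 3.8426605894
Shift from A(h/2): +0.2459170494.

3.842661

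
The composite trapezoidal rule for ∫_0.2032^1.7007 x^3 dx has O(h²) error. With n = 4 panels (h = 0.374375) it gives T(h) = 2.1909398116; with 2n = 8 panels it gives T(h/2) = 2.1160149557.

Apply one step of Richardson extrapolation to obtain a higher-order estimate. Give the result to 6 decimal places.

Error is O(h^2); halving h shrinks it by 2^2 = 4.
Weighted: 8.4640598228 − 2.1909398116 = 6.2731200112
R = 6.2731200112/3 = 2.0910400037
Shift from A(h/2): −0.0249749520.

2.091040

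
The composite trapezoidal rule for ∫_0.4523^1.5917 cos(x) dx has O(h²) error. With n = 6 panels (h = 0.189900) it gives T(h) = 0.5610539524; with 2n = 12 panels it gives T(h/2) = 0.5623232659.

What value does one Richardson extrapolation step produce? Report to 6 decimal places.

r = 2, so 2^r = 4.
Difference of the inputs: 0.5623232659 − 0.5610539524 = 0.0012693135
Correction (A(h/2) − A(h))/(4 − 1) = 0.0012693135/3 = 0.0004231045
R = 0.5623232659 + 0.0004231045 = 0.5627463704
Shift from A(h/2): +0.0004231045.

0.562746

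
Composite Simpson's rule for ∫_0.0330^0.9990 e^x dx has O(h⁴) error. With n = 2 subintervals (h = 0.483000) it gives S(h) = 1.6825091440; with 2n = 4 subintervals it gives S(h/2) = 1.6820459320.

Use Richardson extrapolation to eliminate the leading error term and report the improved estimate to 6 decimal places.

1.682015

Error is O(h^4); halving h shrinks it by 2^4 = 16.
16 × 1.6820459320 = 26.9127349120; subtract 1.6825091440 → 25.2302257680
(16 × 1.6820459320 − 1.6825091440)/(16 − 1) = 1.6820150512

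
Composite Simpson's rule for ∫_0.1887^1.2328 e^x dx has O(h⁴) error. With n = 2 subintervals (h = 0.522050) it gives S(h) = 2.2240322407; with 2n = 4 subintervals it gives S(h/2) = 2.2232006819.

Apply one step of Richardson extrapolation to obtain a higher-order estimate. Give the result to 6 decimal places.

2.223145

Order 4 gives 2^r = 16 and 2^r − 1 = 15.
Weighted: 35.5712109104 − 2.2240322407 = 33.3471786697
Divide by 2^4 − 1 = 15.
33.3471786697 ÷ 15 = 2.2231452446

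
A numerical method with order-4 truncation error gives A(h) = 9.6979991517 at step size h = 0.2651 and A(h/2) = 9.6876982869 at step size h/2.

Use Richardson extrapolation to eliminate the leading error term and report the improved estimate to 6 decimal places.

9.687012

Order 4 gives 2^r = 16 and 2^r − 1 = 15.
A(h/2) − A(h) = 9.6876982869 − 9.6979991517 = -0.0103008648
Divide by 2^4 − 1 = 15: (-0.0103008648)/15 = -0.0006867243
R = 9.6876982869 − 0.0006867243 = 9.6870115626
Gap between inputs: 1.030e-02; correction applied: −0.0006867243.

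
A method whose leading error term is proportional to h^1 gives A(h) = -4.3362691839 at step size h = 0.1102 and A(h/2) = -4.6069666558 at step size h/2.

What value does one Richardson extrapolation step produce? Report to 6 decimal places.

Order 1 gives 2^r = 2 and 2^r − 1 = 1.
Top: 2(-4.6069666558) − (-4.3362691839) = -4.8776641277
Denominator 2 − 1 = 1.
Result: -4.8776641277

-4.877664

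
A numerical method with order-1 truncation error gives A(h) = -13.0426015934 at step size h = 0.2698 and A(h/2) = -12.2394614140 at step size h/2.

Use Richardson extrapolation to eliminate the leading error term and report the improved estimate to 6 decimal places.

Leading term ∝ h^1; use weight 2 = 2^1.
2^1 × A(h/2) = -24.4789228280; minus A(h) gives -11.4363212346.
Denominator 2 − 1 = 1.
Extrapolated: (-11.4363212346) / 1 = -11.4363212346
Gap between inputs: 8.031e-01; correction applied: +0.8031401794.

-11.436321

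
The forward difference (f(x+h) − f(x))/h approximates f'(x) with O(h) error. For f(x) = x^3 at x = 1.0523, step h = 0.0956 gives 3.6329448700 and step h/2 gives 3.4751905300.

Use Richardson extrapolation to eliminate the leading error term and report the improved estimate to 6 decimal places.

Leading term ∝ h^1; use weight 2 = 2^1.
Numerator 2 × A(h/2) − A(h) = 2 × 3.4751905300 − 3.6329448700 = 3.3174361900
Denominator 2 − 1 = 1.
3.3174361900 ÷ 1 = 3.3174361900

3.317436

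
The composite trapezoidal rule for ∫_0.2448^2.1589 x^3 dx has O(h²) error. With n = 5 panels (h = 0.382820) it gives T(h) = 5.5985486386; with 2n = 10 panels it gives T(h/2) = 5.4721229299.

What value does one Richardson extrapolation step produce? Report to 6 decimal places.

The method has order 2: 2^2 = 4.
Difference of the inputs: 5.4721229299 − 5.5985486386 = -0.1264257087
Correction (A(h/2) − A(h))/(4 − 1) = (-0.1264257087)/3 = -0.0421419029
R = A(h/2) + (A(h/2) − A(h))/3 = 5.4721229299 − 0.0421419029 = 5.4299810270
Correction |R − A(h/2)| = 4.214e-02; gap |A(h/2) − A(h)| = 1.264e-01.

5.429981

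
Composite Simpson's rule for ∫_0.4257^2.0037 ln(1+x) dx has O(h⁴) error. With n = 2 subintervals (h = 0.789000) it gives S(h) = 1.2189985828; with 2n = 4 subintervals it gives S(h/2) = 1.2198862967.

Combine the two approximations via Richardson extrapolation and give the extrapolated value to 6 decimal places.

Error is O(h^4); halving h shrinks it by 2^4 = 16.
Top: 16(1.2198862967) − (1.2189985828) = 18.2991821644
Divide by 2^4 − 1 = 15.
18.2991821644 ÷ 15 = 1.2199454776
Correction |R − A(h/2)| = 5.918e-05; gap |A(h/2) − A(h)| = 8.877e-04.

1.219945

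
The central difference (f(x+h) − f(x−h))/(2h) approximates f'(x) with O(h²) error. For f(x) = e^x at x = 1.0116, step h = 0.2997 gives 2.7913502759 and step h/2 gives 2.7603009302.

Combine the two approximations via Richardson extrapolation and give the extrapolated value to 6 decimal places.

2.749951

The method has order 2: 2^2 = 4.
4 × 2.7603009302 = 11.0412037208; subtract 2.7913502759 → 8.2498534449
Denominator 4 − 1 = 3.
Result: 2.7499511483
Shift from A(h/2): −0.0103497819.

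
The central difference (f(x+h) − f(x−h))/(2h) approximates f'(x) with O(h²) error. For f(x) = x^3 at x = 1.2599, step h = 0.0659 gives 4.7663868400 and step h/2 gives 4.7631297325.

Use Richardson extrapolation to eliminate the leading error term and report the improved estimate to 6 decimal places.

4.762044

Leading term ∝ h^2; use weight 4 = 2^2.
Top: 4(4.7631297325) − (4.7663868400) = 14.2861320900
Denominator 4 − 1 = 3.
R = 14.2861320900/3 = 4.7620440300
Correction |R − A(h/2)| = 1.086e-03; gap |A(h/2) − A(h)| = 3.257e-03.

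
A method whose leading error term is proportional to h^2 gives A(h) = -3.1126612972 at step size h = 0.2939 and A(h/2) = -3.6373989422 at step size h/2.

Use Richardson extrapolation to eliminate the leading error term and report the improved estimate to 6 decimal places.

-3.812311

Order 2 gives 2^r = 4 and 2^r − 1 = 3.
2^2*A(h/2) = -14.5495957688; minus A(h) gives -11.4369344716.
Extrapolated: (-11.4369344716) / 3 = -3.8123114905
Correction |R − A(h/2)| = 1.749e-01; gap |A(h/2) − A(h)| = 5.247e-01.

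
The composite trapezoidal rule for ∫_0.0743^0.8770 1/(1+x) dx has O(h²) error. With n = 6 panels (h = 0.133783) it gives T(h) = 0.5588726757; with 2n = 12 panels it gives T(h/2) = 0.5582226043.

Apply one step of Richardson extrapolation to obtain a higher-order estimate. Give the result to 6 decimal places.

0.558006

With r = 2 the leading error scales as h^2, so the weight is 2^2 = 4.
Numerator 4 × A(h/2) − A(h) = 4 × 0.5582226043 − 0.5588726757 = 1.6740177415
Divide by 2^2 − 1 = 3.
So the Richardson estimate is 0.5580059138.
Shift from A(h/2): −0.0002166905.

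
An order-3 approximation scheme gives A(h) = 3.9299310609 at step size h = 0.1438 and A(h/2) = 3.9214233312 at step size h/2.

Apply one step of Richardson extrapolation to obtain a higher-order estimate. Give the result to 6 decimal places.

3.920208

Leading term ∝ h^3; use weight 8 = 2^3.
8 × 3.9214233312 = 31.3713866496; subtract 3.9299310609 → 27.4414555887
Denominator 8 − 1 = 7.
Extrapolated: 27.4414555887 / 7 = 3.9202079412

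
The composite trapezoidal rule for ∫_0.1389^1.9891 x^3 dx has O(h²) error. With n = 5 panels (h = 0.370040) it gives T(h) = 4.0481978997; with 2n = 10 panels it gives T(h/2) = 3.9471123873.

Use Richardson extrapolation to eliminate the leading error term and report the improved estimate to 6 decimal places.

3.913417

Order 2 gives 2^r = 4 and 2^r − 1 = 3.
Numerator 4 × A(h/2) − A(h) = 4 × 3.9471123873 − 4.0481978997 = 11.7402516495
Divide by 2^2 − 1 = 3.
(4 × 3.9471123873 − 4.0481978997)/(4 − 1) = 3.9134172165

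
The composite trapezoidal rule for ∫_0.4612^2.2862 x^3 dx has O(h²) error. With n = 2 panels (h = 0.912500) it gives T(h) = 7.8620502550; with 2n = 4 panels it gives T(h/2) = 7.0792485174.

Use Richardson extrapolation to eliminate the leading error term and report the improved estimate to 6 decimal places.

The method has order 2: 2^2 = 4.
Numerator 4×A(h/2) − A(h) = 4×7.0792485174 − 7.8620502550 = 20.4549438146
Extrapolated: 20.4549438146 / 3 = 6.8183146049

6.818315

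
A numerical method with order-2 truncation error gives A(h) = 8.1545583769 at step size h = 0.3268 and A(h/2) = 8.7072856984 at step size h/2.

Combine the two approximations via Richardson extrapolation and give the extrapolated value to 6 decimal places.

The method has order 2: 2^2 = 4.
4 × 8.7072856984 = 34.8291427936; 34.8291427936 − 8.1545583769 = 26.6745844167
Denominator 4 − 1 = 3.
Extrapolated: 26.6745844167 / 3 = 8.8915281389
Correction |R − A(h/2)| = 1.842e-01; gap |A(h/2) − A(h)| = 5.527e-01.

8.891528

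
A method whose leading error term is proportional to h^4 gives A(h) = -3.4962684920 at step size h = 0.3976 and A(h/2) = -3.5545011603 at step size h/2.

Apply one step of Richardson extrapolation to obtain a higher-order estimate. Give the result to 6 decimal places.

-3.558383

Leading term ∝ h^4; use weight 16 = 2^4.
16·(-3.5545011603) = -56.8720185648; (-56.8720185648) − (-3.4962684920) = -53.3757500728
(16·(-3.5545011603) − (-3.4962684920))/(16 − 1) = -3.5583833382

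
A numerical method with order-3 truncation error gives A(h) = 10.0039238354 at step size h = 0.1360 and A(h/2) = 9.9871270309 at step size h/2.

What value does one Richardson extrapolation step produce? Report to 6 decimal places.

9.984727

Leading term ∝ h^3; use weight 8 = 2^3.
Weighted: 79.8970162472 − 10.0039238354 = 69.8930924118
Extrapolated: 69.8930924118 / 7 = 9.9847274874
Shift from A(h/2): −0.0023995435.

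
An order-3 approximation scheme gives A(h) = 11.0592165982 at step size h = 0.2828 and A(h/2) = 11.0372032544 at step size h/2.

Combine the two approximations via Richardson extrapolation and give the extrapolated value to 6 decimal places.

11.034058

r = 3, so 2^r = 8.
8 × 11.0372032544 = 88.2976260352; subtract 11.0592165982 → 77.2384094370
Divide by 2^3 − 1 = 7.
So the Richardson estimate is 11.0340584910.
Correction |R − A(h/2)| = 3.145e-03; gap |A(h/2) − A(h)| = 2.201e-02.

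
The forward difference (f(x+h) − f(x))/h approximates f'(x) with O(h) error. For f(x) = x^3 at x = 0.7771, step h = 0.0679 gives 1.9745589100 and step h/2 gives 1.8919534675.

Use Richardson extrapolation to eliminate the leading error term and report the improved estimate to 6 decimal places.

With r = 1 the leading error scales as h^1, so the weight is 2^1 = 2.
2*1.8919534675 − 1.9745589100 = 1.8093480250
R = 1.8093480250/1 = 1.8093480250
Correction |R − A(h/2)| = 8.261e-02; gap |A(h/2) − A(h)| = 8.261e-02.

1.809348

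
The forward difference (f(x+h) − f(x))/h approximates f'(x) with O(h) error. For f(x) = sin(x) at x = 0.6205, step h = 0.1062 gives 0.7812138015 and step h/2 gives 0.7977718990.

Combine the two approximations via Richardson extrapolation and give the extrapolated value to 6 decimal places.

The method has order 1: 2^1 = 2.
2 × 0.7977718990 = 1.5955437980; subtract 0.7812138015 → 0.8143299965
Divide by 2^1 − 1 = 1.
Extrapolated: 0.8143299965 / 1 = 0.8143299965
Gap between inputs: 1.656e-02; correction applied: +0.0165580975.

0.814330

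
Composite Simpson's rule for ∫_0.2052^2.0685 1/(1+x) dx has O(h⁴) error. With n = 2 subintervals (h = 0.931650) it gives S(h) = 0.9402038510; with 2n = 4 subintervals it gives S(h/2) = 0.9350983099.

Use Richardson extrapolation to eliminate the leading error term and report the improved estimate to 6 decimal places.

0.934758

r = 4, so 2^r = 16.
Numerator 16×A(h/2) − A(h) = 16×0.9350983099 − 0.9402038510 = 14.0213691074
(16×0.9350983099 − 0.9402038510)/(16 − 1) = 0.9347579405
Correction |R − A(h/2)| = 3.404e-04; gap |A(h/2) − A(h)| = 5.106e-03.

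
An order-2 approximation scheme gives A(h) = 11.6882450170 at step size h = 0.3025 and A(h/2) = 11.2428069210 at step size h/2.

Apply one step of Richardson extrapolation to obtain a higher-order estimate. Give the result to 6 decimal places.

With r = 2 the leading error scales as h^2, so the weight is 2^2 = 4.
Top: 4(11.2428069210) − (11.6882450170) = 33.2829826670
Denominator 4 − 1 = 3.
Extrapolated: 33.2829826670 / 3 = 11.0943275557
Shift from A(h/2): −0.1484793653.

11.094328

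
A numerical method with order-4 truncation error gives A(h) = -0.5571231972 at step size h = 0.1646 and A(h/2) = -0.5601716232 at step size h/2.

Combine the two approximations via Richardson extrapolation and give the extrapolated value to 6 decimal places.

-0.560375

Method order is 4; weight 2^4 = 16.
16 × (-0.5601716232) − (-0.5571231972) = -8.4056227740
Extrapolated: (-8.4056227740) / 15 = -0.5603748516
Shift from A(h/2): −0.0002032284.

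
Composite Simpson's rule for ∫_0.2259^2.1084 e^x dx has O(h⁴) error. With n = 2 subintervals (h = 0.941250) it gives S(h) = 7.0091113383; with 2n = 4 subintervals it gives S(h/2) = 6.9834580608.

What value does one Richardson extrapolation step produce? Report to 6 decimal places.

6.981748

Error is O(h^4); halving h shrinks it by 2^4 = 16.
A(h/2) − A(h) = 6.9834580608 − 7.0091113383 = -0.0256532775
Correction (A(h/2) − A(h))/(16 − 1) = (-0.0256532775)/15 = -0.0017102185
R = A(h/2) + (A(h/2) − A(h))/15 = 6.9834580608 − 0.0017102185 = 6.9817478423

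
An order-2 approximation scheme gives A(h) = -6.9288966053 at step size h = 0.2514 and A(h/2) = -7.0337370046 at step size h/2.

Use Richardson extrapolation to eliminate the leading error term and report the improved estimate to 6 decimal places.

Method order is 2; weight 2^2 = 4.
4 × (-7.0337370046) = -28.1349480184; (-28.1349480184) − (-6.9288966053) = -21.2060514131
R = (-21.2060514131)/3 = -7.0686838044

-7.068684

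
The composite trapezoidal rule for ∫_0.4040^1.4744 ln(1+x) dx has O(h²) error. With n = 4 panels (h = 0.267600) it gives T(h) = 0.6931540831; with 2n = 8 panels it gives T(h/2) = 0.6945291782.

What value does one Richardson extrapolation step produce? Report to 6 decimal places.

Error is O(h^2); halving h shrinks it by 2^2 = 4.
4·0.6945291782 = 2.7781167128; subtract 0.6931540831 → 2.0849626297
(4·0.6945291782 − 0.6931540831)/(4 − 1) = 0.6949875432
Gap between inputs: 1.375e-03; correction applied: +0.0004583650.

0.694988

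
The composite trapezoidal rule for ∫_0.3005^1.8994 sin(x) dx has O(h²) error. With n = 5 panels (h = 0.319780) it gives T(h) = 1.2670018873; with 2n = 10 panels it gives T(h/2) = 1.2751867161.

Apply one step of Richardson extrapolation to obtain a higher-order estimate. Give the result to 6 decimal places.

Order 2 gives 2^r = 4 and 2^r − 1 = 3.
Numerator 4 × A(h/2) − A(h) = 4 × 1.2751867161 − 1.2670018873 = 3.8337449771
Denominator 4 − 1 = 3.
(4 × 1.2751867161 − 1.2670018873)/(4 − 1) = 1.2779149924

1.277915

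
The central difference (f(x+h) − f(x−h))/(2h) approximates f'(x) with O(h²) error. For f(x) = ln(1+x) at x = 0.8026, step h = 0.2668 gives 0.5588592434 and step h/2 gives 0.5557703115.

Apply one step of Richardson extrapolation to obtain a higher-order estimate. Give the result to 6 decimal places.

Order 2 gives 2^r = 4 and 2^r − 1 = 3.
Weighted: 2.2230812460 − 0.5588592434 = 1.6642220026
R = 1.6642220026/3 = 0.5547406675

0.554741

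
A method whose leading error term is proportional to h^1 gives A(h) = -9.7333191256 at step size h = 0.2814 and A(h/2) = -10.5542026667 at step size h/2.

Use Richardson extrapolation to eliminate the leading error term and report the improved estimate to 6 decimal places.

Method order is 1; weight 2^1 = 2.
Weighted: (-21.1084053334) − (-9.7333191256) = -11.3750862078
Divide by 2^1 − 1 = 1.
Result: -11.3750862078
Correction |R − A(h/2)| = 8.209e-01; gap |A(h/2) − A(h)| = 8.209e-01.

-11.375086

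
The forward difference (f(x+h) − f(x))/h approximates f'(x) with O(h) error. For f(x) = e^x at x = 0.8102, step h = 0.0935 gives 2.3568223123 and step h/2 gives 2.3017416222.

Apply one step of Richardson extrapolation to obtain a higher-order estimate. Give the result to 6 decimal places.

2.246661

r = 1, so 2^r = 2.
Difference of the inputs: 2.3017416222 − 2.3568223123 = -0.0550806901
Divide by 2^1 − 1 = 1: (-0.0550806901)/1 = -0.0550806901
R = A(h/2) + (A(h/2) − A(h))/1 = 2.3017416222 − 0.0550806901 = 2.2466609321
Shift from A(h/2): −0.0550806901.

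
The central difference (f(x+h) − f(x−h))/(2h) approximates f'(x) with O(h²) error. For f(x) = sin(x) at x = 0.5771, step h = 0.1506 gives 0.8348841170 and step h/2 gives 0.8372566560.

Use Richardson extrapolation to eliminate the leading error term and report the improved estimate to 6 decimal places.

0.838048

The method has order 2: 2^2 = 4.
2^2·A(h/2) = 3.3490266240; minus A(h) gives 2.5141425070.
Divide by 2^2 − 1 = 3.
Result: 0.8380475023
Gap between inputs: 2.373e-03; correction applied: +0.0007908463.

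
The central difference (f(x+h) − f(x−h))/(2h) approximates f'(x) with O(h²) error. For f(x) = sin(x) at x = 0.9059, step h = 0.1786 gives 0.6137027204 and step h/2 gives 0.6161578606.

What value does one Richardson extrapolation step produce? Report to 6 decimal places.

0.616976

With r = 2 the leading error scales as h^2, so the weight is 2^2 = 4.
2^2*A(h/2) = 2.4646314424; minus A(h) gives 1.8509287220.
(4*0.6161578606 − 0.6137027204)/(4 − 1) = 0.6169762407
Correction |R − A(h/2)| = 8.184e-04; gap |A(h/2) − A(h)| = 2.455e-03.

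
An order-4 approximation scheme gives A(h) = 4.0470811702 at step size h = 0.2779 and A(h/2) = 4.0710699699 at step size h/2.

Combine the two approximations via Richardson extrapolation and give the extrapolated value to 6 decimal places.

Error is O(h^4); halving h shrinks it by 2^4 = 16.
16×4.0710699699 = 65.1371195184; subtract 4.0470811702 → 61.0900383482
(16×4.0710699699 − 4.0470811702)/(16 − 1) = 4.0726692232

4.072669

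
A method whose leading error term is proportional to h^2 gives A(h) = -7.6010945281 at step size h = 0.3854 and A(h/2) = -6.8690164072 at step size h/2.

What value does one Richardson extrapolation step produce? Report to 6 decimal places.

With r = 2 the leading error scales as h^2, so the weight is 2^2 = 4.
4*(-6.8690164072) − (-7.6010945281) = -19.8749711007
Extrapolated: (-19.8749711007) / 3 = -6.6249903669

-6.624990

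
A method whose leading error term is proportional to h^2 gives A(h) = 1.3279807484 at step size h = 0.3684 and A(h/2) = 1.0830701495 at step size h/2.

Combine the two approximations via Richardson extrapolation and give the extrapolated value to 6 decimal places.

1.001433

Error is O(h^2); halving h shrinks it by 2^2 = 4.
Numerator 4·A(h/2) − A(h) = 4·1.0830701495 − 1.3279807484 = 3.0042998496
(4·1.0830701495 − 1.3279807484)/(4 − 1) = 1.0014332832
Shift from A(h/2): −0.0816368663.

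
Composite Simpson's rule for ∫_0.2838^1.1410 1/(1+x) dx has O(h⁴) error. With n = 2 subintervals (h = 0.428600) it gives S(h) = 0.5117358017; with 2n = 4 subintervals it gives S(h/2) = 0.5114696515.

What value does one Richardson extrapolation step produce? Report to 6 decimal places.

0.511452

r = 4, so 2^r = 16.
A(h/2) − A(h) = 0.5114696515 − 0.5117358017 = -0.0002661502
Divide by 2^4 − 1 = 15: (-0.0002661502)/15 = -0.0000177433
R = 0.5114696515 − 0.0000177433 = 0.5114519082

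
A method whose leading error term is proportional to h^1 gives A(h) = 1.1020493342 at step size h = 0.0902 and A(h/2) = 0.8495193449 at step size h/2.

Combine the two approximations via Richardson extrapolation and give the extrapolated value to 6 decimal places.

r = 1: numerator weight 2, denominator 1.
2*0.8495193449 = 1.6990386898; 1.6990386898 − 1.1020493342 = 0.5969893556
Divide by 2^1 − 1 = 1.
Result: 0.5969893556
Gap between inputs: 2.525e-01; correction applied: −0.2525299893.

0.596989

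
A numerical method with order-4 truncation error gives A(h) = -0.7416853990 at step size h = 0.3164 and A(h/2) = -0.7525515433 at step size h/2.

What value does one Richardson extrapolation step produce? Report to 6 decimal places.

-0.753276

Method order is 4; weight 2^4 = 16.
Numerator 16·A(h/2) − A(h) = 16·(-0.7525515433) − (-0.7416853990) = -11.2991392938
Denominator 16 − 1 = 15.
Result: -0.7532759529
Shift from A(h/2): −0.0007244096.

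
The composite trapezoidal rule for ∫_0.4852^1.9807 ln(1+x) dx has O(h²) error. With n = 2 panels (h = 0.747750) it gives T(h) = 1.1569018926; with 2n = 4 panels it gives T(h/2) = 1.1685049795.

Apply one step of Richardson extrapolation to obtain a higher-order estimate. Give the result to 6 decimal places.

Leading term ∝ h^2; use weight 4 = 2^2.
Top: 4(1.1685049795) − (1.1569018926) = 3.5171180254
Denominator 4 − 1 = 3.
So the Richardson estimate is 1.1723726751.
Correction |R − A(h/2)| = 3.868e-03; gap |A(h/2) − A(h)| = 1.160e-02.

1.172373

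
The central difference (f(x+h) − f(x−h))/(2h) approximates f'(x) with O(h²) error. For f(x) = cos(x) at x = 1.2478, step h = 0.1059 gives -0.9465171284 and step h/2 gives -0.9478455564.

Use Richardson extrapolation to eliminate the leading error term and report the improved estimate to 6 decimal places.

r = 2, so 2^r = 4.
Top: 4(-0.9478455564) − (-0.9465171284) = -2.8448650972
Denominator 4 − 1 = 3.
Result: -0.9482883657

-0.948288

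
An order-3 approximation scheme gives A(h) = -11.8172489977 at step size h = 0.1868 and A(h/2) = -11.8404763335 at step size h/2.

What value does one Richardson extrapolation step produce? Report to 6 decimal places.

r = 3, so 2^r = 8.
A(h/2) − A(h) = -11.8404763335 − (-11.8172489977) = -0.0232273358
Divide by 2^3 − 1 = 7: (-0.0232273358)/7 = -0.0033181908
R = -11.8404763335 − 0.0033181908 = -11.8437945243
Shift from A(h/2): −0.0033181908.

-11.843795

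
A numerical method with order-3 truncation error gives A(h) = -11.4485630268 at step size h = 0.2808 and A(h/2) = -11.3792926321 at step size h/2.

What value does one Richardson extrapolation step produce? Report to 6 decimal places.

-11.369397

r = 3, so 2^r = 8.
A(h/2) − A(h) = -11.3792926321 − (-11.4485630268) = 0.0692703947
Divide by 2^3 − 1 = 7: 0.0692703947/7 = 0.0098957707
R = A(h/2) + (A(h/2) − A(h))/7 = -11.3792926321 + 0.0098957707 = -11.3693968614
Correction |R − A(h/2)| = 9.896e-03; gap |A(h/2) − A(h)| = 6.927e-02.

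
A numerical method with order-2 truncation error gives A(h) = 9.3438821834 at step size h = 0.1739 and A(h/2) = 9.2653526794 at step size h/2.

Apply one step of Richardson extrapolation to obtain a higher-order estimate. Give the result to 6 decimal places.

9.239176

Order 2 gives 2^r = 4 and 2^r − 1 = 3.
4*9.2653526794 = 37.0614107176; 37.0614107176 − 9.3438821834 = 27.7175285342
27.7175285342 ÷ 3 = 9.2391761781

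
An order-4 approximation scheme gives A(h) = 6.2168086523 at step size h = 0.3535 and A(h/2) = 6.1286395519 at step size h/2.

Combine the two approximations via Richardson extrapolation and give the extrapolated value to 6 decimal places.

Order 4 gives 2^r = 16 and 2^r − 1 = 15.
16 × 6.1286395519 = 98.0582328304; subtract 6.2168086523 → 91.8414241781
Extrapolated: 91.8414241781 / 15 = 6.1227616119
Correction |R − A(h/2)| = 5.878e-03; gap |A(h/2) − A(h)| = 8.817e-02.

6.122762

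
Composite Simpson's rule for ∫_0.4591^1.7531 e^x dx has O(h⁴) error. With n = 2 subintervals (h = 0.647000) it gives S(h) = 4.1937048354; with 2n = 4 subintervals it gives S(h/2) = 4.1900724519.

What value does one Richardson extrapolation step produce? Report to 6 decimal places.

4.189830

Method order is 4; weight 2^4 = 16.
16*4.1900724519 − 4.1937048354 = 62.8474543950
Denominator 16 − 1 = 15.
So the Richardson estimate is 4.1898302930.
Shift from A(h/2): −0.0002421589.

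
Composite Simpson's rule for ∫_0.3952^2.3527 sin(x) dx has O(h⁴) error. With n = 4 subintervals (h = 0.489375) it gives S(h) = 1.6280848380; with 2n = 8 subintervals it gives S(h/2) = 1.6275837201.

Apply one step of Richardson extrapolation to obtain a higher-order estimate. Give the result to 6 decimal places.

1.627550

r = 4: numerator weight 16, denominator 15.
16 × 1.6275837201 = 26.0413395216; 26.0413395216 − 1.6280848380 = 24.4132546836
R = 24.4132546836/15 = 1.6275503122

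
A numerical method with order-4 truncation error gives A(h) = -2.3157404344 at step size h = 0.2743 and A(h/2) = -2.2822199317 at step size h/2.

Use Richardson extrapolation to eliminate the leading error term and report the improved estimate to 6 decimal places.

-2.279985

r = 4, so 2^r = 16.
Difference of the inputs: -2.2822199317 − (-2.3157404344) = 0.0335205027
Correction (A(h/2) − A(h))/(16 − 1) = 0.0335205027/15 = 0.0022347002
R = A(h/2) + (A(h/2) − A(h))/15 = -2.2822199317 + 0.0022347002 = -2.2799852315
Gap between inputs: 3.352e-02; correction applied: +0.0022347002.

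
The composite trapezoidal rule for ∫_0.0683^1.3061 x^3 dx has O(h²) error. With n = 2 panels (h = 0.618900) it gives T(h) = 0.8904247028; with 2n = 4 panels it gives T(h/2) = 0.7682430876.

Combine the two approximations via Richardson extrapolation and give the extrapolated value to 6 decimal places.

The method has order 2: 2^2 = 4.
Numerator 4×A(h/2) − A(h) = 4×0.7682430876 − 0.8904247028 = 2.1825476476
Divide by 2^2 − 1 = 3.
Extrapolated: 2.1825476476 / 3 = 0.7275158825

0.727516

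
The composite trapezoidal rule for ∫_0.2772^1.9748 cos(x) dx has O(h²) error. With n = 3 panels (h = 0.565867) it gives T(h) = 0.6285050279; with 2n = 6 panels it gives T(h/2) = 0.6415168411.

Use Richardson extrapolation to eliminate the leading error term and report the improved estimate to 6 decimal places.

0.645854

Order 2 gives 2^r = 4 and 2^r − 1 = 3.
2^2*A(h/2) = 2.5660673644; minus A(h) gives 1.9375623365.
1.9375623365 ÷ 3 = 0.6458541122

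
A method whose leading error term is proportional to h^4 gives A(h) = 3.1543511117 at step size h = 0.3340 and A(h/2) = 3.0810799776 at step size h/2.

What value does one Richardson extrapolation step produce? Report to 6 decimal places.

3.076195

Method order is 4; weight 2^4 = 16.
Numerator 16·A(h/2) − A(h) = 16·3.0810799776 − 3.1543511117 = 46.1429285299
R = 46.1429285299/15 = 3.0761952353
Shift from A(h/2): −0.0048847423.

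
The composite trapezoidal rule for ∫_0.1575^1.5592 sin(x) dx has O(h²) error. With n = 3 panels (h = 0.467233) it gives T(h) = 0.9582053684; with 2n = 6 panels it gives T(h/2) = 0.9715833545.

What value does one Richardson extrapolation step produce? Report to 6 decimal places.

The method has order 2: 2^2 = 4.
Numerator 4·A(h/2) − A(h) = 4·0.9715833545 − 0.9582053684 = 2.9281280496
Extrapolated: 2.9281280496 / 3 = 0.9760426832

0.976043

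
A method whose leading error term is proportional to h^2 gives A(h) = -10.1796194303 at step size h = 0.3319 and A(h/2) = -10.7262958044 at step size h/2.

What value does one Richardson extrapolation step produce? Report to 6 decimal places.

-10.908521

The method has order 2: 2^2 = 4.
Top: 4(-10.7262958044) − (-10.1796194303) = -32.7255637873
R = (-32.7255637873)/3 = -10.9085212624
Gap between inputs: 5.467e-01; correction applied: −0.1822254580.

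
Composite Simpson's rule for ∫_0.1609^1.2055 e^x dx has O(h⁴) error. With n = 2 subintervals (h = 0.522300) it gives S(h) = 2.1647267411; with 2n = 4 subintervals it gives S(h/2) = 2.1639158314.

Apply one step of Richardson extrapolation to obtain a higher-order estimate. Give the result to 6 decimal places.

With r = 4 the leading error scales as h^4, so the weight is 2^4 = 16.
16 × 2.1639158314 = 34.6226533024; subtract 2.1647267411 → 32.4579265613
32.4579265613 ÷ 15 = 2.1638617708

2.163862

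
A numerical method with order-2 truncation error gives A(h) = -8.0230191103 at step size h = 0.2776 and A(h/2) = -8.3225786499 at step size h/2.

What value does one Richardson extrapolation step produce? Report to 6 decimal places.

-8.422432

Method order is 2; weight 2^2 = 4.
Weighted: (-33.2903145996) − (-8.0230191103) = -25.2672954893
(4×(-8.3225786499) − (-8.0230191103))/(4 − 1) = -8.4224318298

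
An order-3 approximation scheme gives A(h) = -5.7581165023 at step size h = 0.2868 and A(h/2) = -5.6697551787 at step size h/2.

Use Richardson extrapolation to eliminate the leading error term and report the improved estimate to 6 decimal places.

-5.657132

With r = 3 the leading error scales as h^3, so the weight is 2^3 = 8.
Numerator 8*A(h/2) − A(h) = 8*(-5.6697551787) − (-5.7581165023) = -39.5999249273
Divide by 2^3 − 1 = 7.
Result: -5.6571321325
Shift from A(h/2): +0.0126230462.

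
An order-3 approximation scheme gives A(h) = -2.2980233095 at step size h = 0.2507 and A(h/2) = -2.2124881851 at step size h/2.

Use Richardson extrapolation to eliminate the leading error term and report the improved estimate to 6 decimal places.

-2.200269

r = 3, so 2^r = 8.
Weighted: (-17.6999054808) − (-2.2980233095) = -15.4018821713
Extrapolated: (-15.4018821713) / 7 = -2.2002688816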